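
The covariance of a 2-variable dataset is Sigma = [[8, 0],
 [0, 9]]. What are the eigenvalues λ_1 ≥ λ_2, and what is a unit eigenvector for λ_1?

Step 1 — characteristic polynomial of 2×2 Sigma:
  det(Sigma - λI) = λ² - trace · λ + det = 0.
  trace = 8 + 9 = 17, det = 8·9 - (0)² = 72.
Step 2 — discriminant:
  Δ = trace² - 4·det = 289 - 288 = 1.
Step 3 — eigenvalues:
  λ = (trace ± √Δ)/2 = (17 ± 1)/2,
  λ_1 = 9,  λ_2 = 8.

Step 4 — unit eigenvector for λ_1: Sigma is diagonal, so its eigenvectors are the coordinate axes. λ_1 = 9 is the diagonal entry on the second coordinate axis, hence
  v_1 = (0, 1) (||v_1|| = 1).

λ_1 = 9,  λ_2 = 8;  v_1 ≈ (0, 1)


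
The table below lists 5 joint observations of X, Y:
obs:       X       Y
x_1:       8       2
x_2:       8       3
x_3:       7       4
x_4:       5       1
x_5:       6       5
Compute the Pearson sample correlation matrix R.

Step 1 — column means:
  mean(X) = (8 + 8 + 7 + 5 + 6) / 5 = 34/5 = 6.8
  mean(Y) = (2 + 3 + 4 + 1 + 5) / 5 = 15/5 = 3

Step 2 — sample variances and covariances s[i,j] = (1/(n-1)) · Σ_k (x_{k,i} - mean_i) · (x_{k,j} - mean_j), with n-1 = 4:
  s[X,X] = ((1.2)·(1.2) + (1.2)·(1.2) + (0.2)·(0.2) + (-1.8)·(-1.8) + (-0.8)·(-0.8)) / 4 = 6.8/4 = 1.7
  s[X,Y] = ((1.2)·(-1) + (1.2)·(0) + (0.2)·(1) + (-1.8)·(-2) + (-0.8)·(2)) / 4 = 1/4 = 0.25
  s[Y,Y] = ((-1)·(-1) + (0)·(0) + (1)·(1) + (-2)·(-2) + (2)·(2)) / 4 = 10/4 = 2.5
  Sample standard deviations s_i = √(s[i,i]):
  s(X) = √(1.7) = 1.3038
  s(Y) = √(2.5) = 1.5811

Step 3 — r_{ij} = s_{ij} / (s_i · s_j):
  r[X,X] = 1 (diagonal).
  r[X,Y] = 0.25 / (1.3038 · 1.5811) = 0.25 / 2.0616 = 0.1213
  r[Y,Y] = 1 (diagonal).

R is symmetric with unit diagonal. Assembling:

R = [[1, 0.1213],
 [0.1213, 1]]


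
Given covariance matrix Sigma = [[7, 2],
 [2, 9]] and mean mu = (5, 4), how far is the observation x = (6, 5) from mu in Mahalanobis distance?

Step 1 — centre the observation: (x - mu) = (1, 1).

Step 2 — invert Sigma. det(Sigma) = 7·9 - (2)² = 59.
  Sigma^{-1} = (1/det) · [[d, -b], [-b, a]] = [[0.1525, -0.0339],
 [-0.0339, 0.1186]].

Step 3 — form the quadratic (x - mu)^T · Sigma^{-1} · (x - mu):
  Sigma^{-1} · (x - mu) = (0.1186, 0.0847).
  (x - mu)^T · [Sigma^{-1} · (x - mu)] = (1)·(0.1186) + (1)·(0.0847) = 0.2034.

Step 4 — take square root: d = √(0.2034) ≈ 0.451.

d(x, mu) = √(0.2034) ≈ 0.451


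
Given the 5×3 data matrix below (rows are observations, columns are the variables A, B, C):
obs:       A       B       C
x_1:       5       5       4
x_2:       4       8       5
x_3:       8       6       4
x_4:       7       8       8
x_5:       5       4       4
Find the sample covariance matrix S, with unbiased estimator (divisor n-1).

Step 1 — column means:
  mean(A) = (5 + 4 + 8 + 7 + 5) / 5 = 29/5 = 5.8
  mean(B) = (5 + 8 + 6 + 8 + 4) / 5 = 31/5 = 6.2
  mean(C) = (4 + 5 + 4 + 8 + 4) / 5 = 25/5 = 5

Step 2 — sample covariance S[i,j] = (1/(n-1)) · Σ_k (x_{k,i} - mean_i) · (x_{k,j} - mean_j), with n-1 = 4.
  S[A,A] = ((-0.8)·(-0.8) + (-1.8)·(-1.8) + (2.2)·(2.2) + (1.2)·(1.2) + (-0.8)·(-0.8)) / 4 = 10.8/4 = 2.7
  S[A,B] = ((-0.8)·(-1.2) + (-1.8)·(1.8) + (2.2)·(-0.2) + (1.2)·(1.8) + (-0.8)·(-2.2)) / 4 = 1.2/4 = 0.3
  S[A,C] = ((-0.8)·(-1) + (-1.8)·(0) + (2.2)·(-1) + (1.2)·(3) + (-0.8)·(-1)) / 4 = 3/4 = 0.75
  S[B,B] = ((-1.2)·(-1.2) + (1.8)·(1.8) + (-0.2)·(-0.2) + (1.8)·(1.8) + (-2.2)·(-2.2)) / 4 = 12.8/4 = 3.2
  S[B,C] = ((-1.2)·(-1) + (1.8)·(0) + (-0.2)·(-1) + (1.8)·(3) + (-2.2)·(-1)) / 4 = 9/4 = 2.25
  S[C,C] = ((-1)·(-1) + (0)·(0) + (-1)·(-1) + (3)·(3) + (-1)·(-1)) / 4 = 12/4 = 3

S is symmetric (S[j,i] = S[i,j]). Assembling:

S = [[2.7, 0.3, 0.75],
 [0.3, 3.2, 2.25],
 [0.75, 2.25, 3]]


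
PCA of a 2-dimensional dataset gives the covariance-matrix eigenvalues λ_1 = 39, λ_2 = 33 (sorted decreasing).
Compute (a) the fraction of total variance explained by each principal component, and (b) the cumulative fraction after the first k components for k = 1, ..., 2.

Step 1 — total variance = trace(Sigma) = Σ λ_i = 39 + 33 = 72.

Step 2 — fraction explained by component i = λ_i / Σ λ:
  PC1: 39/72 = 0.5417
  PC2: 33/72 = 0.4583

Step 3 — cumulative fraction after k components = (λ_1 + ... + λ_k) / Σ λ:
  k = 1: 39/72 = 0.5417
  k = 2: (39 + 33)/72 = 72/72 = 1

Summary (fraction, with percent):

explained: PC1 0.5417 (54.17%), PC2 0.4583 (45.83%);  cumulative: 0.5417, 1


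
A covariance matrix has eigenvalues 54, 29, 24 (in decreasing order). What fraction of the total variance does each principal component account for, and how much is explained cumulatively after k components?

Step 1 — total variance = trace(Sigma) = Σ λ_i = 54 + 29 + 24 = 107.

Step 2 — fraction explained by component i = λ_i / Σ λ:
  PC1: 54/107 = 0.5047
  PC2: 29/107 = 0.271
  PC3: 24/107 = 0.2243

Step 3 — cumulative fraction after k components = (λ_1 + ... + λ_k) / Σ λ:
  k = 1: 54/107 = 0.5047
  k = 2: (54 + 29)/107 = 83/107 = 0.7757
  k = 3: (54 + 29 + 24)/107 = 107/107 = 1

Summary (fraction, with percent):

explained: PC1 0.5047 (50.47%), PC2 0.271 (27.1%), PC3 0.2243 (22.43%);  cumulative: 0.5047, 0.7757, 1


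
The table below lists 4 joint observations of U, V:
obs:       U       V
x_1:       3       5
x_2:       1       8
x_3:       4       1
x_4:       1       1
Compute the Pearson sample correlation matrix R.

Step 1 — column means:
  mean(U) = (3 + 1 + 4 + 1) / 4 = 9/4 = 2.25
  mean(V) = (5 + 8 + 1 + 1) / 4 = 15/4 = 3.75

Step 2 — sample variances and covariances s[i,j] = (1/(n-1)) · Σ_k (x_{k,i} - mean_i) · (x_{k,j} - mean_j), with n-1 = 3:
  s[U,U] = ((0.75)·(0.75) + (-1.25)·(-1.25) + (1.75)·(1.75) + (-1.25)·(-1.25)) / 3 = 6.75/3 = 2.25
  s[U,V] = ((0.75)·(1.25) + (-1.25)·(4.25) + (1.75)·(-2.75) + (-1.25)·(-2.75)) / 3 = -5.75/3 = -1.9167
  s[V,V] = ((1.25)·(1.25) + (4.25)·(4.25) + (-2.75)·(-2.75) + (-2.75)·(-2.75)) / 3 = 34.75/3 = 11.5833
  Sample standard deviations s_i = √(s[i,i]):
  s(U) = √(2.25) = 1.5
  s(V) = √(11.5833) = 3.4034

Step 3 — r_{ij} = s_{ij} / (s_i · s_j):
  r[U,U] = 1 (diagonal).
  r[U,V] = -1.9167 / (1.5 · 3.4034) = -1.9167 / 5.1051 = -0.3754
  r[V,V] = 1 (diagonal).

R is symmetric with unit diagonal. Assembling:

R = [[1, -0.3754],
 [-0.3754, 1]]


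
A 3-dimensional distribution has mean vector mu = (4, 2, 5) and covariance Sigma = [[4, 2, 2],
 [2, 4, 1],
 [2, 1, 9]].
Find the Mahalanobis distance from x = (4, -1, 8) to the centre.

Step 1 — centre the observation: (x - mu) = (0, -3, 3).

Step 2 — invert Sigma (cofactor / det for 3×3, or solve directly):
  Sigma^{-1} = [[0.3646, -0.1667, -0.0625],
 [-0.1667, 0.3333, 0],
 [-0.0625, 0, 0.125]].

Step 3 — form the quadratic (x - mu)^T · Sigma^{-1} · (x - mu):
  Sigma^{-1} · (x - mu) = (0.3125, -1, 0.375).
  (x - mu)^T · [Sigma^{-1} · (x - mu)] = (0)·(0.3125) + (-3)·(-1) + (3)·(0.375) = 4.125.

Step 4 — take square root: d = √(4.125) ≈ 2.031.

d(x, mu) = √(4.125) ≈ 2.031


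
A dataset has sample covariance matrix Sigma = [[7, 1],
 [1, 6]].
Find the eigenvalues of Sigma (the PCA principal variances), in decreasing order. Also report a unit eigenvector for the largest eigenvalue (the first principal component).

Step 1 — characteristic polynomial of 2×2 Sigma:
  det(Sigma - λI) = λ² - trace · λ + det = 0.
  trace = 7 + 6 = 13, det = 7·6 - (1)² = 41.
Step 2 — discriminant:
  Δ = trace² - 4·det = 169 - 164 = 5.
Step 3 — eigenvalues:
  λ = (trace ± √Δ)/2 = (13 ± 2.2361)/2,
  λ_1 = 7.618,  λ_2 = 5.382.

Step 4 — unit eigenvector for λ_1: solve (Sigma - λ_1 I)v = 0. First row:
  (7 - 7.618)·v_x + (1)·v_y = 0, i.e. (-0.618)·v_x + (1)·v_y = 0,
  so v ∝ (b, λ_1 - a) = (1, 0.618) = u.
  ||u|| = √((1)² + (0.618)²) = √(1.382) ≈ 1.1756,
  v_1 = u/||u|| ≈ (0.8507, 0.5257) (||v_1|| = 1).

λ_1 = 7.618,  λ_2 = 5.382;  v_1 ≈ (0.8507, 0.5257)


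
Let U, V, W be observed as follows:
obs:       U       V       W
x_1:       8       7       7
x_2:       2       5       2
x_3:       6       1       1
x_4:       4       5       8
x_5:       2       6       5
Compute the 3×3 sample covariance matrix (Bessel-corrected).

Step 1 — column means:
  mean(U) = (8 + 2 + 6 + 4 + 2) / 5 = 22/5 = 4.4
  mean(V) = (7 + 5 + 1 + 5 + 6) / 5 = 24/5 = 4.8
  mean(W) = (7 + 2 + 1 + 8 + 5) / 5 = 23/5 = 4.6

Step 2 — sample covariance S[i,j] = (1/(n-1)) · Σ_k (x_{k,i} - mean_i) · (x_{k,j} - mean_j), with n-1 = 4.
  S[U,U] = ((3.6)·(3.6) + (-2.4)·(-2.4) + (1.6)·(1.6) + (-0.4)·(-0.4) + (-2.4)·(-2.4)) / 4 = 27.2/4 = 6.8
  S[U,V] = ((3.6)·(2.2) + (-2.4)·(0.2) + (1.6)·(-3.8) + (-0.4)·(0.2) + (-2.4)·(1.2)) / 4 = -1.6/4 = -0.4
  S[U,W] = ((3.6)·(2.4) + (-2.4)·(-2.6) + (1.6)·(-3.6) + (-0.4)·(3.4) + (-2.4)·(0.4)) / 4 = 6.8/4 = 1.7
  S[V,V] = ((2.2)·(2.2) + (0.2)·(0.2) + (-3.8)·(-3.8) + (0.2)·(0.2) + (1.2)·(1.2)) / 4 = 20.8/4 = 5.2
  S[V,W] = ((2.2)·(2.4) + (0.2)·(-2.6) + (-3.8)·(-3.6) + (0.2)·(3.4) + (1.2)·(0.4)) / 4 = 19.6/4 = 4.9
  S[W,W] = ((2.4)·(2.4) + (-2.6)·(-2.6) + (-3.6)·(-3.6) + (3.4)·(3.4) + (0.4)·(0.4)) / 4 = 37.2/4 = 9.3

S is symmetric (S[j,i] = S[i,j]). Assembling:

S = [[6.8, -0.4, 1.7],
 [-0.4, 5.2, 4.9],
 [1.7, 4.9, 9.3]]


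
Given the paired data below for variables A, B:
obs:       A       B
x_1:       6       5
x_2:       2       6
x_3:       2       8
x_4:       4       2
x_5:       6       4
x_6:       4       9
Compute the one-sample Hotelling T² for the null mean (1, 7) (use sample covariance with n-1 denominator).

Step 1 — sample mean vector:
  mean(A) = (6 + 2 + 2 + 4 + 6 + 4) / 6 = 24/6 = 4
  mean(B) = (5 + 6 + 8 + 2 + 4 + 9) / 6 = 34/6 = 5.6667
  x̄ = (4, 5.6667),  deviation x̄ - mu_0 = (4, 5.6667) - (1, 7) = (3, -1.3333).

Step 2 — sample covariance matrix, S[i,j] = (1/(n-1)) · Σ_k (x_{k,i} - mean_i) · (x_{k,j} - mean_j), divisor n-1 = 5:
  S[A,A] = ((2)·(2) + (-2)·(-2) + (-2)·(-2) + (0)·(0) + (2)·(2) + (0)·(0)) / 5 = 16/5 = 3.2
  S[A,B] = ((2)·(-0.6667) + (-2)·(0.3333) + (-2)·(2.3333) + (0)·(-3.6667) + (2)·(-1.6667) + (0)·(3.3333)) / 5 = -10/5 = -2
  S[B,B] = ((-0.6667)·(-0.6667) + (0.3333)·(0.3333) + (2.3333)·(2.3333) + (-3.6667)·(-3.6667) + (-1.6667)·(-1.6667) + (3.3333)·(3.3333)) / 5 = 33.3333/5 = 6.6667
  S = [[3.2, -2],
 [-2, 6.6667]].

Step 3 — invert S. det(S) = 3.2·6.6667 - (-2)² = 17.3333.
  S^{-1} = (1/det) · [[d, -b], [-b, a]] = [[0.3846, 0.1154],
 [0.1154, 0.1846]].

Step 4 — quadratic form (x̄ - mu_0)^T · S^{-1} · (x̄ - mu_0):
  S^{-1} · (x̄ - mu_0) = (1, 0.1),
  (x̄ - mu_0)^T · [...] = (3)·(1) + (-1.3333)·(0.1) = 2.8667.

Step 5 — scale by n: T² = 6 · 2.8667 = 17.2.

T² ≈ 17.2


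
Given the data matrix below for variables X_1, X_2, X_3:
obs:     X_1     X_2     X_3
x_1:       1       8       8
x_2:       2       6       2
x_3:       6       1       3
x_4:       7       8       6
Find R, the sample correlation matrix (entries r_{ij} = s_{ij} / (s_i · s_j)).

Step 1 — column means:
  mean(X_1) = (1 + 2 + 6 + 7) / 4 = 16/4 = 4
  mean(X_2) = (8 + 6 + 1 + 8) / 4 = 23/4 = 5.75
  mean(X_3) = (8 + 2 + 3 + 6) / 4 = 19/4 = 4.75

Step 2 — sample variances and covariances s[i,j] = (1/(n-1)) · Σ_k (x_{k,i} - mean_i) · (x_{k,j} - mean_j), with n-1 = 3:
  s[X_1,X_1] = ((-3)·(-3) + (-2)·(-2) + (2)·(2) + (3)·(3)) / 3 = 26/3 = 8.6667
  s[X_1,X_2] = ((-3)·(2.25) + (-2)·(0.25) + (2)·(-4.75) + (3)·(2.25)) / 3 = -10/3 = -3.3333
  s[X_1,X_3] = ((-3)·(3.25) + (-2)·(-2.75) + (2)·(-1.75) + (3)·(1.25)) / 3 = -4/3 = -1.3333
  s[X_2,X_2] = ((2.25)·(2.25) + (0.25)·(0.25) + (-4.75)·(-4.75) + (2.25)·(2.25)) / 3 = 32.75/3 = 10.9167
  s[X_2,X_3] = ((2.25)·(3.25) + (0.25)·(-2.75) + (-4.75)·(-1.75) + (2.25)·(1.25)) / 3 = 17.75/3 = 5.9167
  s[X_3,X_3] = ((3.25)·(3.25) + (-2.75)·(-2.75) + (-1.75)·(-1.75) + (1.25)·(1.25)) / 3 = 22.75/3 = 7.5833
  Sample standard deviations s_i = √(s[i,i]):
  s(X_1) = √(8.6667) = 2.9439
  s(X_2) = √(10.9167) = 3.304
  s(X_3) = √(7.5833) = 2.7538

Step 3 — r_{ij} = s_{ij} / (s_i · s_j):
  r[X_1,X_1] = 1 (diagonal).
  r[X_1,X_2] = -3.3333 / (2.9439 · 3.304) = -3.3333 / 9.7268 = -0.3427
  r[X_1,X_3] = -1.3333 / (2.9439 · 2.7538) = -1.3333 / 8.1069 = -0.1645
  r[X_2,X_2] = 1 (diagonal).
  r[X_2,X_3] = 5.9167 / (3.304 · 2.7538) = 5.9167 / 9.0986 = 0.6503
  r[X_3,X_3] = 1 (diagonal).

R is symmetric with unit diagonal. Assembling:

R = [[1, -0.3427, -0.1645],
 [-0.3427, 1, 0.6503],
 [-0.1645, 0.6503, 1]]


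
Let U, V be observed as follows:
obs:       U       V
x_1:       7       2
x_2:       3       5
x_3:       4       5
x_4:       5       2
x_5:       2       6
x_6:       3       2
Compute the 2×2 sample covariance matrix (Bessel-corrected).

Step 1 — column means:
  mean(U) = (7 + 3 + 4 + 5 + 2 + 3) / 6 = 24/6 = 4
  mean(V) = (2 + 5 + 5 + 2 + 6 + 2) / 6 = 22/6 = 3.6667

Step 2 — sample covariance S[i,j] = (1/(n-1)) · Σ_k (x_{k,i} - mean_i) · (x_{k,j} - mean_j), with n-1 = 5.
  S[U,U] = ((3)·(3) + (-1)·(-1) + (0)·(0) + (1)·(1) + (-2)·(-2) + (-1)·(-1)) / 5 = 16/5 = 3.2
  S[U,V] = ((3)·(-1.6667) + (-1)·(1.3333) + (0)·(1.3333) + (1)·(-1.6667) + (-2)·(2.3333) + (-1)·(-1.6667)) / 5 = -11/5 = -2.2
  S[V,V] = ((-1.6667)·(-1.6667) + (1.3333)·(1.3333) + (1.3333)·(1.3333) + (-1.6667)·(-1.6667) + (2.3333)·(2.3333) + (-1.6667)·(-1.6667)) / 5 = 17.3333/5 = 3.4667

S is symmetric (S[j,i] = S[i,j]). Assembling:

S = [[3.2, -2.2],
 [-2.2, 3.4667]]


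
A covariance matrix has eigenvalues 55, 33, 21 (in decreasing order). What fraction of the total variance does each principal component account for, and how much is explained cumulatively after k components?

Step 1 — total variance = trace(Sigma) = Σ λ_i = 55 + 33 + 21 = 109.

Step 2 — fraction explained by component i = λ_i / Σ λ:
  PC1: 55/109 = 0.5046
  PC2: 33/109 = 0.3028
  PC3: 21/109 = 0.1927

Step 3 — cumulative fraction after k components = (λ_1 + ... + λ_k) / Σ λ:
  k = 1: 55/109 = 0.5046
  k = 2: (55 + 33)/109 = 88/109 = 0.8073
  k = 3: (55 + 33 + 21)/109 = 109/109 = 1

Summary (fraction, with percent):

explained: PC1 0.5046 (50.46%), PC2 0.3028 (30.28%), PC3 0.1927 (19.27%);  cumulative: 0.5046, 0.8073, 1


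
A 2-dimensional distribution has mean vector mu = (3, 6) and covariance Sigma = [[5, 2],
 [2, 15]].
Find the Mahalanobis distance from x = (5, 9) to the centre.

Step 1 — centre the observation: (x - mu) = (2, 3).

Step 2 — invert Sigma. det(Sigma) = 5·15 - (2)² = 71.
  Sigma^{-1} = (1/det) · [[d, -b], [-b, a]] = [[0.2113, -0.0282],
 [-0.0282, 0.0704]].

Step 3 — form the quadratic (x - mu)^T · Sigma^{-1} · (x - mu):
  Sigma^{-1} · (x - mu) = (0.338, 0.1549).
  (x - mu)^T · [Sigma^{-1} · (x - mu)] = (2)·(0.338) + (3)·(0.1549) = 1.1408.

Step 4 — take square root: d = √(1.1408) ≈ 1.0681.

d(x, mu) = √(1.1408) ≈ 1.0681


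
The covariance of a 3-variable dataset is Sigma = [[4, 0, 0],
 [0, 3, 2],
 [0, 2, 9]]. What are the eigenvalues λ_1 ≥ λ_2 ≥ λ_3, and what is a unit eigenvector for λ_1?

Step 1 — characteristic polynomial p(λ) = det(λI - Sigma) = λ³ - tr·λ² + c_1·λ - det, where tr = trace, c_1 = sum of the principal 2×2 minors, det = det(Sigma):
  tr = 4 + 3 + 9 = 16,
  c_1 = (4·3 - (0)²) + (4·9 - (0)²) + (3·9 - (2)²) = 12 + 36 + 23 = 71,
  det = 4·(3·9 - (2)²) - (0)·((0)·9 - (2)·(0)) + (0)·((0)·(2) - 3·(0)) = 4·(23) - (0)·(0) + (0)·(0) = 92.
  So p(λ) = λ³ - 16λ² + 71λ - 92.
Step 2 — look for an integer root (rational root theorem: any rational root is an integer divisor of 92). Testing λ = 4:
  p(4) = 64 - 256 + 284 - 92 = 0  ✓
  Dividing out (λ - 4): p(λ) = (λ - 4)(λ² - 12λ + 23).
Step 3 — remaining eigenvalues from the quadratic λ² - 12λ + 23 = 0:
  Δ = 12² - 4·23 = 144 - 92 = 52,  λ = (12 ± √52)/2 = (12 ± 7.2111)/2 ≈ 9.6056 or 2.3944.
  Sorted: λ_1 = 9.6056,  λ_2 = 4,  λ_3 = 2.3944  (check: sum = 16 = tr ✓).

Step 4 — unit eigenvector for λ_1 ≈ 9.6056: v spans the null space of (Sigma - λ_1 I), whose rows are
  r_1 = (-5.6056, 0, 0),  r_2 = (0, -6.6056, 2),  r_3 = (0, 2, -0.6056).
  v is orthogonal to every row, so take v ∝ r_1 × r_2 = ((0)·(2) - (0)·(-6.6056), (0)·(0) - (-5.6056)·(2), (-5.6056)·(-6.6056) - (0)·(0)) ≈ (0, 11.2111, 37.0278).
  Let u = (0, 11.2111, 37.0278).
  ||u|| = √((0)² + (11.2111)² + (37.0278)²) = √(1496.7436) ≈ 38.6878,  v_1 = u/||u|| ≈ (0, 0.2898, 0.9571) (||v_1|| = 1).

λ_1 = 9.6056,  λ_2 = 4,  λ_3 = 2.3944;  v_1 ≈ (0, 0.2898, 0.9571)


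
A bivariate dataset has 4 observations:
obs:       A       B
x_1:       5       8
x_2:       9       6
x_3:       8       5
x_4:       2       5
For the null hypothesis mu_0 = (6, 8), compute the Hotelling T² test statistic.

Step 1 — sample mean vector:
  mean(A) = (5 + 9 + 8 + 2) / 4 = 24/4 = 6
  mean(B) = (8 + 6 + 5 + 5) / 4 = 24/4 = 6
  x̄ = (6, 6),  deviation x̄ - mu_0 = (6, 6) - (6, 8) = (0, -2).

Step 2 — sample covariance matrix, S[i,j] = (1/(n-1)) · Σ_k (x_{k,i} - mean_i) · (x_{k,j} - mean_j), divisor n-1 = 3:
  S[A,A] = ((-1)·(-1) + (3)·(3) + (2)·(2) + (-4)·(-4)) / 3 = 30/3 = 10
  S[A,B] = ((-1)·(2) + (3)·(0) + (2)·(-1) + (-4)·(-1)) / 3 = 0/3 = 0
  S[B,B] = ((2)·(2) + (0)·(0) + (-1)·(-1) + (-1)·(-1)) / 3 = 6/3 = 2
  S = [[10, 0],
 [0, 2]].

Step 3 — invert S. det(S) = 10·2 - (0)² = 20.
  S^{-1} = (1/det) · [[d, -b], [-b, a]] = [[0.1, 0],
 [0, 0.5]].

Step 4 — quadratic form (x̄ - mu_0)^T · S^{-1} · (x̄ - mu_0):
  S^{-1} · (x̄ - mu_0) = (0, -1),
  (x̄ - mu_0)^T · [...] = (0)·(0) + (-2)·(-1) = 2.

Step 5 — scale by n: T² = 4 · 2 = 8.

T² ≈ 8


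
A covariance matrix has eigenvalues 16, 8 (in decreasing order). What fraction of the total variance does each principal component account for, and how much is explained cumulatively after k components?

Step 1 — total variance = trace(Sigma) = Σ λ_i = 16 + 8 = 24.

Step 2 — fraction explained by component i = λ_i / Σ λ:
  PC1: 16/24 = 0.6667
  PC2: 8/24 = 0.3333

Step 3 — cumulative fraction after k components = (λ_1 + ... + λ_k) / Σ λ:
  k = 1: 16/24 = 0.6667
  k = 2: (16 + 8)/24 = 24/24 = 1

Summary (fraction, with percent):

explained: PC1 0.6667 (66.67%), PC2 0.3333 (33.33%);  cumulative: 0.6667, 1


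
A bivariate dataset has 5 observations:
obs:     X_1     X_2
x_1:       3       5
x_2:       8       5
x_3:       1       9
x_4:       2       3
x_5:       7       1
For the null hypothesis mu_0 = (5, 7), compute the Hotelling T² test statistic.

Step 1 — sample mean vector:
  mean(X_1) = (3 + 8 + 1 + 2 + 7) / 5 = 21/5 = 4.2
  mean(X_2) = (5 + 5 + 9 + 3 + 1) / 5 = 23/5 = 4.6
  x̄ = (4.2, 4.6),  deviation x̄ - mu_0 = (4.2, 4.6) - (5, 7) = (-0.8, -2.4).

Step 2 — sample covariance matrix, S[i,j] = (1/(n-1)) · Σ_k (x_{k,i} - mean_i) · (x_{k,j} - mean_j), divisor n-1 = 4:
  S[X_1,X_1] = ((-1.2)·(-1.2) + (3.8)·(3.8) + (-3.2)·(-3.2) + (-2.2)·(-2.2) + (2.8)·(2.8)) / 4 = 38.8/4 = 9.7
  S[X_1,X_2] = ((-1.2)·(0.4) + (3.8)·(0.4) + (-3.2)·(4.4) + (-2.2)·(-1.6) + (2.8)·(-3.6)) / 4 = -19.6/4 = -4.9
  S[X_2,X_2] = ((0.4)·(0.4) + (0.4)·(0.4) + (4.4)·(4.4) + (-1.6)·(-1.6) + (-3.6)·(-3.6)) / 4 = 35.2/4 = 8.8
  S = [[9.7, -4.9],
 [-4.9, 8.8]].

Step 3 — invert S. det(S) = 9.7·8.8 - (-4.9)² = 61.35.
  S^{-1} = (1/det) · [[d, -b], [-b, a]] = [[0.1434, 0.0799],
 [0.0799, 0.1581]].

Step 4 — quadratic form (x̄ - mu_0)^T · S^{-1} · (x̄ - mu_0):
  S^{-1} · (x̄ - mu_0) = (-0.3064, -0.4434),
  (x̄ - mu_0)^T · [...] = (-0.8)·(-0.3064) + (-2.4)·(-0.4434) = 1.3092.

Step 5 — scale by n: T² = 5 · 1.3092 = 6.546.

T² ≈ 6.546


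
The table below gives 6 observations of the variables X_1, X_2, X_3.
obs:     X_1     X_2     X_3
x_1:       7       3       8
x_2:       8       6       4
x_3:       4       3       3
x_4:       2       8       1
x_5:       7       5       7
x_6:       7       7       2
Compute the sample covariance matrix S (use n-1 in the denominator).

Step 1 — column means:
  mean(X_1) = (7 + 8 + 4 + 2 + 7 + 7) / 6 = 35/6 = 5.8333
  mean(X_2) = (3 + 6 + 3 + 8 + 5 + 7) / 6 = 32/6 = 5.3333
  mean(X_3) = (8 + 4 + 3 + 1 + 7 + 2) / 6 = 25/6 = 4.1667

Step 2 — sample covariance S[i,j] = (1/(n-1)) · Σ_k (x_{k,i} - mean_i) · (x_{k,j} - mean_j), with n-1 = 5.
  S[X_1,X_1] = ((1.1667)·(1.1667) + (2.1667)·(2.1667) + (-1.8333)·(-1.8333) + (-3.8333)·(-3.8333) + (1.1667)·(1.1667) + (1.1667)·(1.1667)) / 5 = 26.8333/5 = 5.3667
  S[X_1,X_2] = ((1.1667)·(-2.3333) + (2.1667)·(0.6667) + (-1.8333)·(-2.3333) + (-3.8333)·(2.6667) + (1.1667)·(-0.3333) + (1.1667)·(1.6667)) / 5 = -5.6667/5 = -1.1333
  S[X_1,X_3] = ((1.1667)·(3.8333) + (2.1667)·(-0.1667) + (-1.8333)·(-1.1667) + (-3.8333)·(-3.1667) + (1.1667)·(2.8333) + (1.1667)·(-2.1667)) / 5 = 19.1667/5 = 3.8333
  S[X_2,X_2] = ((-2.3333)·(-2.3333) + (0.6667)·(0.6667) + (-2.3333)·(-2.3333) + (2.6667)·(2.6667) + (-0.3333)·(-0.3333) + (1.6667)·(1.6667)) / 5 = 21.3333/5 = 4.2667
  S[X_2,X_3] = ((-2.3333)·(3.8333) + (0.6667)·(-0.1667) + (-2.3333)·(-1.1667) + (2.6667)·(-3.1667) + (-0.3333)·(2.8333) + (1.6667)·(-2.1667)) / 5 = -19.3333/5 = -3.8667
  S[X_3,X_3] = ((3.8333)·(3.8333) + (-0.1667)·(-0.1667) + (-1.1667)·(-1.1667) + (-3.1667)·(-3.1667) + (2.8333)·(2.8333) + (-2.1667)·(-2.1667)) / 5 = 38.8333/5 = 7.7667

S is symmetric (S[j,i] = S[i,j]). Assembling:

S = [[5.3667, -1.1333, 3.8333],
 [-1.1333, 4.2667, -3.8667],
 [3.8333, -3.8667, 7.7667]]


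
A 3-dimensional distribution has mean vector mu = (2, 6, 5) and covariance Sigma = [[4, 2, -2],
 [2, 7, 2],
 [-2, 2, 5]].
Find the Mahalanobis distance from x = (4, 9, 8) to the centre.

Step 1 — centre the observation: (x - mu) = (2, 3, 3).

Step 2 — invert Sigma (cofactor / det for 3×3, or solve directly):
  Sigma^{-1} = [[0.5167, -0.2333, 0.3],
 [-0.2333, 0.2667, -0.2],
 [0.3, -0.2, 0.4]].

Step 3 — form the quadratic (x - mu)^T · Sigma^{-1} · (x - mu):
  Sigma^{-1} · (x - mu) = (1.2333, -0.2667, 1.2).
  (x - mu)^T · [Sigma^{-1} · (x - mu)] = (2)·(1.2333) + (3)·(-0.2667) + (3)·(1.2) = 5.2667.

Step 4 — take square root: d = √(5.2667) ≈ 2.2949.

d(x, mu) = √(5.2667) ≈ 2.2949


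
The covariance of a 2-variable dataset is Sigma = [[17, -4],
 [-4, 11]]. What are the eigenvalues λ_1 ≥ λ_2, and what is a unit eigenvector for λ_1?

Step 1 — characteristic polynomial of 2×2 Sigma:
  det(Sigma - λI) = λ² - trace · λ + det = 0.
  trace = 17 + 11 = 28, det = 17·11 - (-4)² = 171.
Step 2 — discriminant:
  Δ = trace² - 4·det = 784 - 684 = 100.
Step 3 — eigenvalues:
  λ = (trace ± √Δ)/2 = (28 ± 10)/2,
  λ_1 = 19,  λ_2 = 9.

Step 4 — unit eigenvector for λ_1: solve (Sigma - λ_1 I)v = 0. First row:
  (17 - 19)·v_x + (-4)·v_y = 0, i.e. (-2)·v_x + (-4)·v_y = 0,
  so v ∝ (b, λ_1 - a) = (-4, 2); multiply by -1 so the first entry is positive: u = (4, -2).
  ||u|| = √((4)² + (-2)²) = √(20) ≈ 4.4721,
  v_1 = u/||u|| ≈ (0.8944, -0.4472) (||v_1|| = 1).

λ_1 = 19,  λ_2 = 9;  v_1 ≈ (0.8944, -0.4472)


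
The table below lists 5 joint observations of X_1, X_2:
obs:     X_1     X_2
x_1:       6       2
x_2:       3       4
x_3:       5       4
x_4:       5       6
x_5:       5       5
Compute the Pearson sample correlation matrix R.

Step 1 — column means:
  mean(X_1) = (6 + 3 + 5 + 5 + 5) / 5 = 24/5 = 4.8
  mean(X_2) = (2 + 4 + 4 + 6 + 5) / 5 = 21/5 = 4.2

Step 2 — sample variances and covariances s[i,j] = (1/(n-1)) · Σ_k (x_{k,i} - mean_i) · (x_{k,j} - mean_j), with n-1 = 4:
  s[X_1,X_1] = ((1.2)·(1.2) + (-1.8)·(-1.8) + (0.2)·(0.2) + (0.2)·(0.2) + (0.2)·(0.2)) / 4 = 4.8/4 = 1.2
  s[X_1,X_2] = ((1.2)·(-2.2) + (-1.8)·(-0.2) + (0.2)·(-0.2) + (0.2)·(1.8) + (0.2)·(0.8)) / 4 = -1.8/4 = -0.45
  s[X_2,X_2] = ((-2.2)·(-2.2) + (-0.2)·(-0.2) + (-0.2)·(-0.2) + (1.8)·(1.8) + (0.8)·(0.8)) / 4 = 8.8/4 = 2.2
  Sample standard deviations s_i = √(s[i,i]):
  s(X_1) = √(1.2) = 1.0954
  s(X_2) = √(2.2) = 1.4832

Step 3 — r_{ij} = s_{ij} / (s_i · s_j):
  r[X_1,X_1] = 1 (diagonal).
  r[X_1,X_2] = -0.45 / (1.0954 · 1.4832) = -0.45 / 1.6248 = -0.277
  r[X_2,X_2] = 1 (diagonal).

R is symmetric with unit diagonal. Assembling:

R = [[1, -0.277],
 [-0.277, 1]]


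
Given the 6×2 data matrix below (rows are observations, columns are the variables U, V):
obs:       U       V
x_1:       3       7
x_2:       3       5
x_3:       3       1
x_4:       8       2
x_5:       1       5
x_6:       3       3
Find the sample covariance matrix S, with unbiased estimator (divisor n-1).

Step 1 — column means:
  mean(U) = (3 + 3 + 3 + 8 + 1 + 3) / 6 = 21/6 = 3.5
  mean(V) = (7 + 5 + 1 + 2 + 5 + 3) / 6 = 23/6 = 3.8333

Step 2 — sample covariance S[i,j] = (1/(n-1)) · Σ_k (x_{k,i} - mean_i) · (x_{k,j} - mean_j), with n-1 = 5.
  S[U,U] = ((-0.5)·(-0.5) + (-0.5)·(-0.5) + (-0.5)·(-0.5) + (4.5)·(4.5) + (-2.5)·(-2.5) + (-0.5)·(-0.5)) / 5 = 27.5/5 = 5.5
  S[U,V] = ((-0.5)·(3.1667) + (-0.5)·(1.1667) + (-0.5)·(-2.8333) + (4.5)·(-1.8333) + (-2.5)·(1.1667) + (-0.5)·(-0.8333)) / 5 = -11.5/5 = -2.3
  S[V,V] = ((3.1667)·(3.1667) + (1.1667)·(1.1667) + (-2.8333)·(-2.8333) + (-1.8333)·(-1.8333) + (1.1667)·(1.1667) + (-0.8333)·(-0.8333)) / 5 = 24.8333/5 = 4.9667

S is symmetric (S[j,i] = S[i,j]). Assembling:

S = [[5.5, -2.3],
 [-2.3, 4.9667]]


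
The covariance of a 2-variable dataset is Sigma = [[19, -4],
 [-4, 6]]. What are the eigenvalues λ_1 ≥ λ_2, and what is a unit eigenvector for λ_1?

Step 1 — characteristic polynomial of 2×2 Sigma:
  det(Sigma - λI) = λ² - trace · λ + det = 0.
  trace = 19 + 6 = 25, det = 19·6 - (-4)² = 98.
Step 2 — discriminant:
  Δ = trace² - 4·det = 625 - 392 = 233.
Step 3 — eigenvalues:
  λ = (trace ± √Δ)/2 = (25 ± 15.2643)/2,
  λ_1 = 20.1322,  λ_2 = 4.8678.

Step 4 — unit eigenvector for λ_1: solve (Sigma - λ_1 I)v = 0. First row:
  (19 - 20.1322)·v_x + (-4)·v_y = 0, i.e. (-1.1322)·v_x + (-4)·v_y = 0,
  so v ∝ (b, λ_1 - a) = (-4, 1.1322); multiply by -1 so the first entry is positive: u = (4, -1.1322).
  ||u|| = √((4)² + (-1.1322)²) = √(17.2818) ≈ 4.1571,
  v_1 = u/||u|| ≈ (0.9622, -0.2723) (||v_1|| = 1).

λ_1 = 20.1322,  λ_2 = 4.8678;  v_1 ≈ (0.9622, -0.2723)


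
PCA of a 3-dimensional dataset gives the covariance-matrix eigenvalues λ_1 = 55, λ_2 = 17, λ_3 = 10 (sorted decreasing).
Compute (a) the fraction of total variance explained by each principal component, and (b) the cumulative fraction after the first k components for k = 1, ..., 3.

Step 1 — total variance = trace(Sigma) = Σ λ_i = 55 + 17 + 10 = 82.

Step 2 — fraction explained by component i = λ_i / Σ λ:
  PC1: 55/82 = 0.6707
  PC2: 17/82 = 0.2073
  PC3: 10/82 = 0.122

Step 3 — cumulative fraction after k components = (λ_1 + ... + λ_k) / Σ λ:
  k = 1: 55/82 = 0.6707
  k = 2: (55 + 17)/82 = 72/82 = 0.878
  k = 3: (55 + 17 + 10)/82 = 82/82 = 1

Summary (fraction, with percent):

explained: PC1 0.6707 (67.07%), PC2 0.2073 (20.73%), PC3 0.122 (12.2%);  cumulative: 0.6707, 0.878, 1


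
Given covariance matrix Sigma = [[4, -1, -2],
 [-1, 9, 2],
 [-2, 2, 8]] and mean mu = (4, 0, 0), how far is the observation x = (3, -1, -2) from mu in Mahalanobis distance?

Step 1 — centre the observation: (x - mu) = (-1, -1, -2).

Step 2 — invert Sigma (cofactor / det for 3×3, or solve directly):
  Sigma^{-1} = [[0.2881, 0.0169, 0.0678],
 [0.0169, 0.1186, -0.0254],
 [0.0678, -0.0254, 0.1483]].

Step 3 — form the quadratic (x - mu)^T · Sigma^{-1} · (x - mu):
  Sigma^{-1} · (x - mu) = (-0.4407, -0.0847, -0.339).
  (x - mu)^T · [Sigma^{-1} · (x - mu)] = (-1)·(-0.4407) + (-1)·(-0.0847) + (-2)·(-0.339) = 1.2034.

Step 4 — take square root: d = √(1.2034) ≈ 1.097.

d(x, mu) = √(1.2034) ≈ 1.097


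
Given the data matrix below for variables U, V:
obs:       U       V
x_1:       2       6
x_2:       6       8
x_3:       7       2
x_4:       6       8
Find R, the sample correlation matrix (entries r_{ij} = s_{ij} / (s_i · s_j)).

Step 1 — column means:
  mean(U) = (2 + 6 + 7 + 6) / 4 = 21/4 = 5.25
  mean(V) = (6 + 8 + 2 + 8) / 4 = 24/4 = 6

Step 2 — sample variances and covariances s[i,j] = (1/(n-1)) · Σ_k (x_{k,i} - mean_i) · (x_{k,j} - mean_j), with n-1 = 3:
  s[U,U] = ((-3.25)·(-3.25) + (0.75)·(0.75) + (1.75)·(1.75) + (0.75)·(0.75)) / 3 = 14.75/3 = 4.9167
  s[U,V] = ((-3.25)·(0) + (0.75)·(2) + (1.75)·(-4) + (0.75)·(2)) / 3 = -4/3 = -1.3333
  s[V,V] = ((0)·(0) + (2)·(2) + (-4)·(-4) + (2)·(2)) / 3 = 24/3 = 8
  Sample standard deviations s_i = √(s[i,i]):
  s(U) = √(4.9167) = 2.2174
  s(V) = √(8) = 2.8284

Step 3 — r_{ij} = s_{ij} / (s_i · s_j):
  r[U,U] = 1 (diagonal).
  r[U,V] = -1.3333 / (2.2174 · 2.8284) = -1.3333 / 6.2716 = -0.2126
  r[V,V] = 1 (diagonal).

R is symmetric with unit diagonal. Assembling:

R = [[1, -0.2126],
 [-0.2126, 1]]


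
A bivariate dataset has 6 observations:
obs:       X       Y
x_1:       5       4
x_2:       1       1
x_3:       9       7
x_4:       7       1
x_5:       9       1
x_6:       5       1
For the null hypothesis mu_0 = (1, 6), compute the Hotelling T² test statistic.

Step 1 — sample mean vector:
  mean(X) = (5 + 1 + 9 + 7 + 9 + 5) / 6 = 36/6 = 6
  mean(Y) = (4 + 1 + 7 + 1 + 1 + 1) / 6 = 15/6 = 2.5
  x̄ = (6, 2.5),  deviation x̄ - mu_0 = (6, 2.5) - (1, 6) = (5, -3.5).

Step 2 — sample covariance matrix, S[i,j] = (1/(n-1)) · Σ_k (x_{k,i} - mean_i) · (x_{k,j} - mean_j), divisor n-1 = 5:
  S[X,X] = ((-1)·(-1) + (-5)·(-5) + (3)·(3) + (1)·(1) + (3)·(3) + (-1)·(-1)) / 5 = 46/5 = 9.2
  S[X,Y] = ((-1)·(1.5) + (-5)·(-1.5) + (3)·(4.5) + (1)·(-1.5) + (3)·(-1.5) + (-1)·(-1.5)) / 5 = 15/5 = 3
  S[Y,Y] = ((1.5)·(1.5) + (-1.5)·(-1.5) + (4.5)·(4.5) + (-1.5)·(-1.5) + (-1.5)·(-1.5) + (-1.5)·(-1.5)) / 5 = 31.5/5 = 6.3
  S = [[9.2, 3],
 [3, 6.3]].

Step 3 — invert S. det(S) = 9.2·6.3 - (3)² = 48.96.
  S^{-1} = (1/det) · [[d, -b], [-b, a]] = [[0.1287, -0.0613],
 [-0.0613, 0.1879]].

Step 4 — quadratic form (x̄ - mu_0)^T · S^{-1} · (x̄ - mu_0):
  S^{-1} · (x̄ - mu_0) = (0.8578, -0.9641),
  (x̄ - mu_0)^T · [...] = (5)·(0.8578) + (-3.5)·(-0.9641) = 7.6634.

Step 5 — scale by n: T² = 6 · 7.6634 = 45.9804.

T² ≈ 45.9804


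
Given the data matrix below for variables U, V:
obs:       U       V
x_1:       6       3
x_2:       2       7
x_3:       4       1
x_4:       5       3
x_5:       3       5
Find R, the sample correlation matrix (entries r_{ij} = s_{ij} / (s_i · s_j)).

Step 1 — column means:
  mean(U) = (6 + 2 + 4 + 5 + 3) / 5 = 20/5 = 4
  mean(V) = (3 + 7 + 1 + 3 + 5) / 5 = 19/5 = 3.8

Step 2 — sample variances and covariances s[i,j] = (1/(n-1)) · Σ_k (x_{k,i} - mean_i) · (x_{k,j} - mean_j), with n-1 = 4:
  s[U,U] = ((2)·(2) + (-2)·(-2) + (0)·(0) + (1)·(1) + (-1)·(-1)) / 4 = 10/4 = 2.5
  s[U,V] = ((2)·(-0.8) + (-2)·(3.2) + (0)·(-2.8) + (1)·(-0.8) + (-1)·(1.2)) / 4 = -10/4 = -2.5
  s[V,V] = ((-0.8)·(-0.8) + (3.2)·(3.2) + (-2.8)·(-2.8) + (-0.8)·(-0.8) + (1.2)·(1.2)) / 4 = 20.8/4 = 5.2
  Sample standard deviations s_i = √(s[i,i]):
  s(U) = √(2.5) = 1.5811
  s(V) = √(5.2) = 2.2804

Step 3 — r_{ij} = s_{ij} / (s_i · s_j):
  r[U,U] = 1 (diagonal).
  r[U,V] = -2.5 / (1.5811 · 2.2804) = -2.5 / 3.6056 = -0.6934
  r[V,V] = 1 (diagonal).

R is symmetric with unit diagonal. Assembling:

R = [[1, -0.6934],
 [-0.6934, 1]]


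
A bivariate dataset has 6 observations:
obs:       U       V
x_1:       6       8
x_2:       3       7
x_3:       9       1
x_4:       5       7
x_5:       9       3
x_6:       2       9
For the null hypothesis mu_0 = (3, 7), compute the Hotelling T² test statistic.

Step 1 — sample mean vector:
  mean(U) = (6 + 3 + 9 + 5 + 9 + 2) / 6 = 34/6 = 5.6667
  mean(V) = (8 + 7 + 1 + 7 + 3 + 9) / 6 = 35/6 = 5.8333
  x̄ = (5.6667, 5.8333),  deviation x̄ - mu_0 = (5.6667, 5.8333) - (3, 7) = (2.6667, -1.1667).

Step 2 — sample covariance matrix, S[i,j] = (1/(n-1)) · Σ_k (x_{k,i} - mean_i) · (x_{k,j} - mean_j), divisor n-1 = 5:
  S[U,U] = ((0.3333)·(0.3333) + (-2.6667)·(-2.6667) + (3.3333)·(3.3333) + (-0.6667)·(-0.6667) + (3.3333)·(3.3333) + (-3.6667)·(-3.6667)) / 5 = 43.3333/5 = 8.6667
  S[U,V] = ((0.3333)·(2.1667) + (-2.6667)·(1.1667) + (3.3333)·(-4.8333) + (-0.6667)·(1.1667) + (3.3333)·(-2.8333) + (-3.6667)·(3.1667)) / 5 = -40.3333/5 = -8.0667
  S[V,V] = ((2.1667)·(2.1667) + (1.1667)·(1.1667) + (-4.8333)·(-4.8333) + (1.1667)·(1.1667) + (-2.8333)·(-2.8333) + (3.1667)·(3.1667)) / 5 = 48.8333/5 = 9.7667
  S = [[8.6667, -8.0667],
 [-8.0667, 9.7667]].

Step 3 — invert S. det(S) = 8.6667·9.7667 - (-8.0667)² = 19.5733.
  S^{-1} = (1/det) · [[d, -b], [-b, a]] = [[0.499, 0.4121],
 [0.4121, 0.4428]].

Step 4 — quadratic form (x̄ - mu_0)^T · S^{-1} · (x̄ - mu_0):
  S^{-1} · (x̄ - mu_0) = (0.8498, 0.5824),
  (x̄ - mu_0)^T · [...] = (2.6667)·(0.8498) + (-1.1667)·(0.5824) = 1.5866.

Step 5 — scale by n: T² = 6 · 1.5866 = 9.5198.

T² ≈ 9.5198


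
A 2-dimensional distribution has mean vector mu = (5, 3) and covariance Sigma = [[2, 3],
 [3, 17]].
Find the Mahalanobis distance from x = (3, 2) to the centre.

Step 1 — centre the observation: (x - mu) = (-2, -1).

Step 2 — invert Sigma. det(Sigma) = 2·17 - (3)² = 25.
  Sigma^{-1} = (1/det) · [[d, -b], [-b, a]] = [[0.68, -0.12],
 [-0.12, 0.08]].

Step 3 — form the quadratic (x - mu)^T · Sigma^{-1} · (x - mu):
  Sigma^{-1} · (x - mu) = (-1.24, 0.16).
  (x - mu)^T · [Sigma^{-1} · (x - mu)] = (-2)·(-1.24) + (-1)·(0.16) = 2.32.

Step 4 — take square root: d = √(2.32) ≈ 1.5232.

d(x, mu) = √(2.32) ≈ 1.5232


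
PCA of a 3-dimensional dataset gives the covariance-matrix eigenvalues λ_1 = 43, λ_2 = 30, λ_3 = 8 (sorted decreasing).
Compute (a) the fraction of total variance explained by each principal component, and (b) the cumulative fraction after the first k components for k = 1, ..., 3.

Step 1 — total variance = trace(Sigma) = Σ λ_i = 43 + 30 + 8 = 81.

Step 2 — fraction explained by component i = λ_i / Σ λ:
  PC1: 43/81 = 0.5309
  PC2: 30/81 = 0.3704
  PC3: 8/81 = 0.0988

Step 3 — cumulative fraction after k components = (λ_1 + ... + λ_k) / Σ λ:
  k = 1: 43/81 = 0.5309
  k = 2: (43 + 30)/81 = 73/81 = 0.9012
  k = 3: (43 + 30 + 8)/81 = 81/81 = 1

Summary (fraction, with percent):

explained: PC1 0.5309 (53.09%), PC2 0.3704 (37.04%), PC3 0.0988 (9.88%);  cumulative: 0.5309, 0.9012, 1


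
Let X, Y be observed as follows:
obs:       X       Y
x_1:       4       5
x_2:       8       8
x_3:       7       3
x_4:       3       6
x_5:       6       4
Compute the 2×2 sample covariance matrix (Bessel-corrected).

Step 1 — column means:
  mean(X) = (4 + 8 + 7 + 3 + 6) / 5 = 28/5 = 5.6
  mean(Y) = (5 + 8 + 3 + 6 + 4) / 5 = 26/5 = 5.2

Step 2 — sample covariance S[i,j] = (1/(n-1)) · Σ_k (x_{k,i} - mean_i) · (x_{k,j} - mean_j), with n-1 = 4.
  S[X,X] = ((-1.6)·(-1.6) + (2.4)·(2.4) + (1.4)·(1.4) + (-2.6)·(-2.6) + (0.4)·(0.4)) / 4 = 17.2/4 = 4.3
  S[X,Y] = ((-1.6)·(-0.2) + (2.4)·(2.8) + (1.4)·(-2.2) + (-2.6)·(0.8) + (0.4)·(-1.2)) / 4 = 1.4/4 = 0.35
  S[Y,Y] = ((-0.2)·(-0.2) + (2.8)·(2.8) + (-2.2)·(-2.2) + (0.8)·(0.8) + (-1.2)·(-1.2)) / 4 = 14.8/4 = 3.7

S is symmetric (S[j,i] = S[i,j]). Assembling:

S = [[4.3, 0.35],
 [0.35, 3.7]]


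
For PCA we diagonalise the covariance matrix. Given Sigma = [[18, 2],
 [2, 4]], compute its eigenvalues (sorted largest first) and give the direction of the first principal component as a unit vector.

Step 1 — characteristic polynomial of 2×2 Sigma:
  det(Sigma - λI) = λ² - trace · λ + det = 0.
  trace = 18 + 4 = 22, det = 18·4 - (2)² = 68.
Step 2 — discriminant:
  Δ = trace² - 4·det = 484 - 272 = 212.
Step 3 — eigenvalues:
  λ = (trace ± √Δ)/2 = (22 ± 14.5602)/2,
  λ_1 = 18.2801,  λ_2 = 3.7199.

Step 4 — unit eigenvector for λ_1: solve (Sigma - λ_1 I)v = 0. First row:
  (18 - 18.2801)·v_x + (2)·v_y = 0, i.e. (-0.2801)·v_x + (2)·v_y = 0,
  so v ∝ (b, λ_1 - a) = (2, 0.2801) = u.
  ||u|| = √((2)² + (0.2801)²) = √(4.0785) ≈ 2.0195,
  v_1 = u/||u|| ≈ (0.9903, 0.1387) (||v_1|| = 1).

λ_1 = 18.2801,  λ_2 = 3.7199;  v_1 ≈ (0.9903, 0.1387)


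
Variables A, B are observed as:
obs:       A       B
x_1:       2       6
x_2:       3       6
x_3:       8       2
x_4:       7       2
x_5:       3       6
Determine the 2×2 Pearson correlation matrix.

Step 1 — column means:
  mean(A) = (2 + 3 + 8 + 7 + 3) / 5 = 23/5 = 4.6
  mean(B) = (6 + 6 + 2 + 2 + 6) / 5 = 22/5 = 4.4

Step 2 — sample variances and covariances s[i,j] = (1/(n-1)) · Σ_k (x_{k,i} - mean_i) · (x_{k,j} - mean_j), with n-1 = 4:
  s[A,A] = ((-2.6)·(-2.6) + (-1.6)·(-1.6) + (3.4)·(3.4) + (2.4)·(2.4) + (-1.6)·(-1.6)) / 4 = 29.2/4 = 7.3
  s[A,B] = ((-2.6)·(1.6) + (-1.6)·(1.6) + (3.4)·(-2.4) + (2.4)·(-2.4) + (-1.6)·(1.6)) / 4 = -23.2/4 = -5.8
  s[B,B] = ((1.6)·(1.6) + (1.6)·(1.6) + (-2.4)·(-2.4) + (-2.4)·(-2.4) + (1.6)·(1.6)) / 4 = 19.2/4 = 4.8
  Sample standard deviations s_i = √(s[i,i]):
  s(A) = √(7.3) = 2.7019
  s(B) = √(4.8) = 2.1909

Step 3 — r_{ij} = s_{ij} / (s_i · s_j):
  r[A,A] = 1 (diagonal).
  r[A,B] = -5.8 / (2.7019 · 2.1909) = -5.8 / 5.9195 = -0.9798
  r[B,B] = 1 (diagonal).

R is symmetric with unit diagonal. Assembling:

R = [[1, -0.9798],
 [-0.9798, 1]]


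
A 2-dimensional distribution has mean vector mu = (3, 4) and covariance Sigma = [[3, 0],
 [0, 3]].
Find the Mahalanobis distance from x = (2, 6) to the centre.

Step 1 — centre the observation: (x - mu) = (-1, 2).

Step 2 — invert Sigma. det(Sigma) = 3·3 - (0)² = 9.
  Sigma^{-1} = (1/det) · [[d, -b], [-b, a]] = [[0.3333, 0],
 [0, 0.3333]].

Step 3 — form the quadratic (x - mu)^T · Sigma^{-1} · (x - mu):
  Sigma^{-1} · (x - mu) = (-0.3333, 0.6667).
  (x - mu)^T · [Sigma^{-1} · (x - mu)] = (-1)·(-0.3333) + (2)·(0.6667) = 1.6667.

Step 4 — take square root: d = √(1.6667) ≈ 1.291.

d(x, mu) = √(1.6667) ≈ 1.291


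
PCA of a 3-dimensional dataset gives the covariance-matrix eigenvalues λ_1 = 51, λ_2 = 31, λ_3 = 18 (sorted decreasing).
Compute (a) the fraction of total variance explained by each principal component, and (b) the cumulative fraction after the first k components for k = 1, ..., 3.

Step 1 — total variance = trace(Sigma) = Σ λ_i = 51 + 31 + 18 = 100.

Step 2 — fraction explained by component i = λ_i / Σ λ:
  PC1: 51/100 = 0.51
  PC2: 31/100 = 0.31
  PC3: 18/100 = 0.18

Step 3 — cumulative fraction after k components = (λ_1 + ... + λ_k) / Σ λ:
  k = 1: 51/100 = 0.51
  k = 2: (51 + 31)/100 = 82/100 = 0.82
  k = 3: (51 + 31 + 18)/100 = 100/100 = 1

Summary (fraction, with percent):

explained: PC1 0.51 (51%), PC2 0.31 (31%), PC3 0.18 (18%);  cumulative: 0.51, 0.82, 1


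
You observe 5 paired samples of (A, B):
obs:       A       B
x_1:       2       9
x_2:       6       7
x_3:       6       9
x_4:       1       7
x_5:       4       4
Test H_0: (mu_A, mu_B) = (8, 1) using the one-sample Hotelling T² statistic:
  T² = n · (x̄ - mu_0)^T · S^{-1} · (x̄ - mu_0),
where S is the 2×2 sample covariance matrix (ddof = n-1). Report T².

Step 1 — sample mean vector:
  mean(A) = (2 + 6 + 6 + 1 + 4) / 5 = 19/5 = 3.8
  mean(B) = (9 + 7 + 9 + 7 + 4) / 5 = 36/5 = 7.2
  x̄ = (3.8, 7.2),  deviation x̄ - mu_0 = (3.8, 7.2) - (8, 1) = (-4.2, 6.2).

Step 2 — sample covariance matrix, S[i,j] = (1/(n-1)) · Σ_k (x_{k,i} - mean_i) · (x_{k,j} - mean_j), divisor n-1 = 4:
  S[A,A] = ((-1.8)·(-1.8) + (2.2)·(2.2) + (2.2)·(2.2) + (-2.8)·(-2.8) + (0.2)·(0.2)) / 4 = 20.8/4 = 5.2
  S[A,B] = ((-1.8)·(1.8) + (2.2)·(-0.2) + (2.2)·(1.8) + (-2.8)·(-0.2) + (0.2)·(-3.2)) / 4 = 0.2/4 = 0.05
  S[B,B] = ((1.8)·(1.8) + (-0.2)·(-0.2) + (1.8)·(1.8) + (-0.2)·(-0.2) + (-3.2)·(-3.2)) / 4 = 16.8/4 = 4.2
  S = [[5.2, 0.05],
 [0.05, 4.2]].

Step 3 — invert S. det(S) = 5.2·4.2 - (0.05)² = 21.8375.
  S^{-1} = (1/det) · [[d, -b], [-b, a]] = [[0.1923, -0.0023],
 [-0.0023, 0.2381]].

Step 4 — quadratic form (x̄ - mu_0)^T · S^{-1} · (x̄ - mu_0):
  S^{-1} · (x̄ - mu_0) = (-0.822, 1.486),
  (x̄ - mu_0)^T · [...] = (-4.2)·(-0.822) + (6.2)·(1.486) = 12.6654.

Step 5 — scale by n: T² = 5 · 12.6654 = 63.3268.

T² ≈ 63.3268


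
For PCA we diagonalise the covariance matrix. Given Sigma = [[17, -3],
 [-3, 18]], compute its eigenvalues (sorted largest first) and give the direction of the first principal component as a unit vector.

Step 1 — characteristic polynomial of 2×2 Sigma:
  det(Sigma - λI) = λ² - trace · λ + det = 0.
  trace = 17 + 18 = 35, det = 17·18 - (-3)² = 297.
Step 2 — discriminant:
  Δ = trace² - 4·det = 1225 - 1188 = 37.
Step 3 — eigenvalues:
  λ = (trace ± √Δ)/2 = (35 ± 6.0828)/2,
  λ_1 = 20.5414,  λ_2 = 14.4586.

Step 4 — unit eigenvector for λ_1: solve (Sigma - λ_1 I)v = 0. First row:
  (17 - 20.5414)·v_x + (-3)·v_y = 0, i.e. (-3.5414)·v_x + (-3)·v_y = 0,
  so v ∝ (b, λ_1 - a) = (-3, 3.5414); multiply by -1 so the first entry is positive: u = (3, -3.5414).
  ||u|| = √((3)² + (-3.5414)²) = √(21.5414) ≈ 4.6413,
  v_1 = u/||u|| ≈ (0.6464, -0.763) (||v_1|| = 1).

λ_1 = 20.5414,  λ_2 = 14.4586;  v_1 ≈ (0.6464, -0.763)
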